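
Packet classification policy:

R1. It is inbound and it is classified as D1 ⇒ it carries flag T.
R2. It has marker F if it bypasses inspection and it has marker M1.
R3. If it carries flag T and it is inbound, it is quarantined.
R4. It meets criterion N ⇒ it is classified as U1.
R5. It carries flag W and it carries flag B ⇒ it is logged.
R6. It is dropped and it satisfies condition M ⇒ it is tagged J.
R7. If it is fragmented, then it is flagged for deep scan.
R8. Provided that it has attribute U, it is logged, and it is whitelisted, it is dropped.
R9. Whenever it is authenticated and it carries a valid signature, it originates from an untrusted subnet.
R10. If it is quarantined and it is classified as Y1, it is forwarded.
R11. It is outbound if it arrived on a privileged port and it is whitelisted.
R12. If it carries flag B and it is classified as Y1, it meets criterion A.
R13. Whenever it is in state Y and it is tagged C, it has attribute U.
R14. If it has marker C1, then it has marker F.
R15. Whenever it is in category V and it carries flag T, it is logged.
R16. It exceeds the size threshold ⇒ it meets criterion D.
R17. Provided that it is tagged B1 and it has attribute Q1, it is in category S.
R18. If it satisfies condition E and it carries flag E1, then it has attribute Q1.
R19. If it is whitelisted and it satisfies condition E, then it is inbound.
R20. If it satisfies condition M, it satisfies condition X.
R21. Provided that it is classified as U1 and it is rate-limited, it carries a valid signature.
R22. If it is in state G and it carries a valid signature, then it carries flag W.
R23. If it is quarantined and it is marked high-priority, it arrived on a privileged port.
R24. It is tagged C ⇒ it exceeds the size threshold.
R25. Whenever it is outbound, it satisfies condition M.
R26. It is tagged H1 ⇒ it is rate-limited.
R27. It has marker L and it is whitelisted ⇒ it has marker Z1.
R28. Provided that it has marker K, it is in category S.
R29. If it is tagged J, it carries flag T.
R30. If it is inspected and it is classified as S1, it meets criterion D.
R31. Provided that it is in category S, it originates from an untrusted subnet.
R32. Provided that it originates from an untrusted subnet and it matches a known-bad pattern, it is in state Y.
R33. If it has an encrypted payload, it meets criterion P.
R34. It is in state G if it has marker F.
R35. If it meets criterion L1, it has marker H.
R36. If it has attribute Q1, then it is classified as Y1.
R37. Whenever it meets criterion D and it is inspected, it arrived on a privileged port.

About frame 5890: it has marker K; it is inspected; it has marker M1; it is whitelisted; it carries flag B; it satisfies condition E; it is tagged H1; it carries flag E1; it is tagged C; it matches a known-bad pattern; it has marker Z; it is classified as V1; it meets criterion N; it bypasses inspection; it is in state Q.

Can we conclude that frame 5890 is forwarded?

Yes

By R2 (it bypasses inspection, it has marker M1): it has marker F.
By R4 (it meets criterion N): it is classified as U1.
By R18 (it satisfies condition E, it carries flag E1): it has attribute Q1.
By R19 (it is whitelisted, it satisfies condition E): it is inbound.
By R24 (it is tagged C): it exceeds the size threshold.
By R26 (it is tagged H1): it is rate-limited.
By R28 (it has marker K): it is in category S.
By R31 (it is in category S): it originates from an untrusted subnet.
By R32 (it originates from an untrusted subnet, it matches a known-bad pattern): it is in state Y.
By R34 (it has marker F): it is in state G.
By R36 (it has attribute Q1): it is classified as Y1.
By R13 (it is in state Y, it is tagged C): it has attribute U.
By R16 (it exceeds the size threshold): it meets criterion D.
By R21 (it is classified as U1, it is rate-limited): it carries a valid signature.
By R22 (it is in state G, it carries a valid signature): it carries flag W.
By R37 (it meets criterion D, it is inspected): it arrived on a privileged port.
By R5 (it carries flag W, it carries flag B): it is logged.
By R8 (it has attribute U, it is logged, it is whitelisted): it is dropped.
By R11 (it arrived on a privileged port, it is whitelisted): it is outbound.
By R25 (it is outbound): it satisfies condition M.
By R6 (it is dropped, it satisfies condition M): it is tagged J.
By R29 (it is tagged J): it carries flag T.
By R3 (it carries flag T, it is inbound): it is quarantined.
By R10 (it is quarantined, it is classified as Y1): it is forwarded.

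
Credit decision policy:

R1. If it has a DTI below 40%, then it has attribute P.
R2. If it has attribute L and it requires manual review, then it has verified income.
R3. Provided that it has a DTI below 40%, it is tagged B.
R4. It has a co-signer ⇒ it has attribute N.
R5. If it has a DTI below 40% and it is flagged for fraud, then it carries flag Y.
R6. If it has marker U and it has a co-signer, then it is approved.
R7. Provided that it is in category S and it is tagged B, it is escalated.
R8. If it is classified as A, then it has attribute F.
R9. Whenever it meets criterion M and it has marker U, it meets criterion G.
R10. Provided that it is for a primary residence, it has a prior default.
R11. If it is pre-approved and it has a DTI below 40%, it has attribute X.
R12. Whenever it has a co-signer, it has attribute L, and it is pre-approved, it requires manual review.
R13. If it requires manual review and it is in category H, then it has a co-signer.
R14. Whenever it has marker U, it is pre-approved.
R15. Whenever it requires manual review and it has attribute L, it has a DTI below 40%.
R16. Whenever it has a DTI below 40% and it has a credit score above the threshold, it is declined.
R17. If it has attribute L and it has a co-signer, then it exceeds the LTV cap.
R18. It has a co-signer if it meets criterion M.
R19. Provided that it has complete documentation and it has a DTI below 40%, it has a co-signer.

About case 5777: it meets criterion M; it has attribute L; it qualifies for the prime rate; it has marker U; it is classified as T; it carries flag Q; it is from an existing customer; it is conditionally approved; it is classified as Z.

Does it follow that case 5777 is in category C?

Forward chaining from the given facts derives: meets criterion G, is pre-approved, has a co-signer, has attribute N, is approved, requires manual review, has a DTI below 40%, exceeds the LTV cap, has attribute P, has verified income, is tagged B, has attribute X.
No rule has "it is in category C" as its conclusion, and it is not among the given facts.

No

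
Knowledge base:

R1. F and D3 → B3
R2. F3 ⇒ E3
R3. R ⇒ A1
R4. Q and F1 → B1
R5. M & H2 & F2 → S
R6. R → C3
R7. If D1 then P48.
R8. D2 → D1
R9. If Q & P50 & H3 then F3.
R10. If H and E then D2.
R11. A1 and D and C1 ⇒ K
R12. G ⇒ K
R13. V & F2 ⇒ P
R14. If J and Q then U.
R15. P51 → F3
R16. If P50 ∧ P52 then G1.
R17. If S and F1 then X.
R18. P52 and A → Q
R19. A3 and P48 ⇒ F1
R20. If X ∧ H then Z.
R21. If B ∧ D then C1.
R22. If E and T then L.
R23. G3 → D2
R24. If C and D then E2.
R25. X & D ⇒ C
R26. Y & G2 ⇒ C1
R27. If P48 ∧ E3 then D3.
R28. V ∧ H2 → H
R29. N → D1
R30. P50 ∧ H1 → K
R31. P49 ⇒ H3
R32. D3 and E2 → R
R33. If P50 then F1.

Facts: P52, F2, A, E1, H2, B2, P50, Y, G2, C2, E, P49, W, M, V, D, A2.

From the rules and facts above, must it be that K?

Yes

S  (by R5: M, H2, F2)
Q  (by R18: P52, A)
C1  (by R26: Y, G2)
H  (by R28: V, H2)
H3  (by R31: P49)
F1  (by R33: P50)
F3  (by R9: Q, P50, H3)
D2  (by R10: H, E)
X  (by R17: S, F1)
C  (by R25: X, D)
E3  (by R2: F3)
D1  (by R8: D2)
E2  (by R24: C, D)
P48  (by R7: D1)
D3  (by R27: P48, E3)
R  (by R32: D3, E2)
A1  (by R3: R)
K  (by R11: A1, D, C1)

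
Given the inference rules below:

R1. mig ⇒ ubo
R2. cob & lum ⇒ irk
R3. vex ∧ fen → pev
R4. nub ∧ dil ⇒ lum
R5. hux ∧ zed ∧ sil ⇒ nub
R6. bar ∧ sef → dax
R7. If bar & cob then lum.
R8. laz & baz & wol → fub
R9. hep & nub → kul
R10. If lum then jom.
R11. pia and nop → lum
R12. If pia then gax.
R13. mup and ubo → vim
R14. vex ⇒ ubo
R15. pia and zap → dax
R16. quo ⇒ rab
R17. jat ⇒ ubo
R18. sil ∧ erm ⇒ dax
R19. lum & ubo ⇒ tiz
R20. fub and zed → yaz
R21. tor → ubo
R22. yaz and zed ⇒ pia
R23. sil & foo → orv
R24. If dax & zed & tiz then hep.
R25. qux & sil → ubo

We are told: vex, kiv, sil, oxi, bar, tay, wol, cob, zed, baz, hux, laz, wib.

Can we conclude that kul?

Forward chaining from the given facts derives: nub, lum, fub, jom, ubo, tiz, yaz, pia, irk, gax.
The only rule concluding kul is R9, which needs hep; that is never established.

No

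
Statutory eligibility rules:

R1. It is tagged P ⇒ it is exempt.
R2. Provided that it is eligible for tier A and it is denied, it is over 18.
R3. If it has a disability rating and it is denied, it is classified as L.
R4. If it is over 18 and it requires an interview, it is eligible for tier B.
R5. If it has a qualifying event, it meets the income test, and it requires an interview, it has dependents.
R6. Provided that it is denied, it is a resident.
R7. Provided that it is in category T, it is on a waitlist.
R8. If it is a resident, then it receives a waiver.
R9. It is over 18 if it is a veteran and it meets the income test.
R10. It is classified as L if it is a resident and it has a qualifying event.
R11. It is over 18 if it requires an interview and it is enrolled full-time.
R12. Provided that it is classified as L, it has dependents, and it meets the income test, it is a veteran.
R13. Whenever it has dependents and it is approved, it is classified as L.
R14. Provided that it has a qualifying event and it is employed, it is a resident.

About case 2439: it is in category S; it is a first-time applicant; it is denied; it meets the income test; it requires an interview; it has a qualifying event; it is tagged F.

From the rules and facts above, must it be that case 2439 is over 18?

Yes

By R5 (it has a qualifying event, it meets the income test, it requires an interview): it has dependents.
By R6 (it is denied): it is a resident.
By R10 (it is a resident, it has a qualifying event): it is classified as L.
By R12 (it is classified as L, it has dependents, it meets the income test): it is a veteran.
By R9 (it is a veteran, it meets the income test): it is over 18.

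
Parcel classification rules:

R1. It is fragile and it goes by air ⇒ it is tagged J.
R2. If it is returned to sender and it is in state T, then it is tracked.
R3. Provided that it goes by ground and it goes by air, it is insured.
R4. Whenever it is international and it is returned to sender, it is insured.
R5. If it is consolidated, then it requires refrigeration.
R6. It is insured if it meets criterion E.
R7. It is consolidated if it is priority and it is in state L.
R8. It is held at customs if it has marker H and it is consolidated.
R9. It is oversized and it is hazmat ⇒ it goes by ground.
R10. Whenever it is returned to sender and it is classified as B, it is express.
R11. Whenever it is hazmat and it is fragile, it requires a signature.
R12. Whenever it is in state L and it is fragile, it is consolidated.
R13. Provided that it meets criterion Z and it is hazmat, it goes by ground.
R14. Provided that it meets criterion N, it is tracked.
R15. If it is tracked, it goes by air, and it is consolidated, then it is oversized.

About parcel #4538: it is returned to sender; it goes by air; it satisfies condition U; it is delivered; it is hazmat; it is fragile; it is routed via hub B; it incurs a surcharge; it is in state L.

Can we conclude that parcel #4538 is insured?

Forward chaining from the given facts derives: is tagged J, requires a signature, is consolidated, requires refrigeration.
Rules concluding "it is insured": R3 needs "it goes by ground"; R4 needs "it is international"; R6 needs "it meets criterion E" — none of these are established.

No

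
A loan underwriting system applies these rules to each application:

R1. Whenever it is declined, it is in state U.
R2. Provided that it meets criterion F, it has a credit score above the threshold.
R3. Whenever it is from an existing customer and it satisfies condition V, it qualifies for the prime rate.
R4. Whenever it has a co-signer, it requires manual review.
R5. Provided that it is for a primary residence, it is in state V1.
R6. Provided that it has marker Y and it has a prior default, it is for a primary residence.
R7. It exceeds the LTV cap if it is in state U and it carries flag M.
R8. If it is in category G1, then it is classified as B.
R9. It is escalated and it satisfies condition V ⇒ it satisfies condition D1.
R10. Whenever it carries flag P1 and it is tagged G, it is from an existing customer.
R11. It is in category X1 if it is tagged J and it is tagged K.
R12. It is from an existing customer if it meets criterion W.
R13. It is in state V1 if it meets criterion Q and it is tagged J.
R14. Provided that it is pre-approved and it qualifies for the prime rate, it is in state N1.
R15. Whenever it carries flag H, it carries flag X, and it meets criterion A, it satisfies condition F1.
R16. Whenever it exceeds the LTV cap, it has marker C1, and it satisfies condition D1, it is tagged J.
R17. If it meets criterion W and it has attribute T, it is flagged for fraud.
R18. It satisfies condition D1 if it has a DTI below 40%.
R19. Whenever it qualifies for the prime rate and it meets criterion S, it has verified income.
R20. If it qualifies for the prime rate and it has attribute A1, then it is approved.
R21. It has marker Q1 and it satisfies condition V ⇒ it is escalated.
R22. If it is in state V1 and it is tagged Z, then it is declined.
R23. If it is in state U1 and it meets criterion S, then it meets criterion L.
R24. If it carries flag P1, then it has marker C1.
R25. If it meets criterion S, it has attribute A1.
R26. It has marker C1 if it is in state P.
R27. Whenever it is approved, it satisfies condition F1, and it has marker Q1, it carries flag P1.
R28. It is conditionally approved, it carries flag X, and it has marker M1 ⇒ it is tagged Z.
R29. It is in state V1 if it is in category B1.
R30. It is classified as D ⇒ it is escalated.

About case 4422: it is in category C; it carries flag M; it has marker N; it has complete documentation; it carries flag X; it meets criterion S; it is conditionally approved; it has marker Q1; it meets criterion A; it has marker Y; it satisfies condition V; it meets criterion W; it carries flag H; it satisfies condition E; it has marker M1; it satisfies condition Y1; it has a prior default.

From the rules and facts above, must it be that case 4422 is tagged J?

By R6 (it has marker Y, it has a prior default): it is for a primary residence.
By R12 (it meets criterion W): it is from an existing customer.
By R15 (it carries flag H, it carries flag X, it meets criterion A): it satisfies condition F1.
By R21 (it has marker Q1, it satisfies condition V): it is escalated.
By R25 (it meets criterion S): it has attribute A1.
By R28 (it is conditionally approved, it carries flag X, it has marker M1): it is tagged Z.
By R3 (it is from an existing customer, it satisfies condition V): it qualifies for the prime rate.
By R5 (it is for a primary residence): it is in state V1.
By R9 (it is escalated, it satisfies condition V): it satisfies condition D1.
By R20 (it qualifies for the prime rate, it has attribute A1): it is approved.
By R22 (it is in state V1, it is tagged Z): it is declined.
By R27 (it is approved, it satisfies condition F1, it has marker Q1): it carries flag P1.
By R1 (it is declined): it is in state U.
By R7 (it is in state U, it carries flag M): it exceeds the LTV cap.
By R24 (it carries flag P1): it has marker C1.
By R16 (it exceeds the LTV cap, it has marker C1, it satisfies condition D1): it is tagged J.

Yes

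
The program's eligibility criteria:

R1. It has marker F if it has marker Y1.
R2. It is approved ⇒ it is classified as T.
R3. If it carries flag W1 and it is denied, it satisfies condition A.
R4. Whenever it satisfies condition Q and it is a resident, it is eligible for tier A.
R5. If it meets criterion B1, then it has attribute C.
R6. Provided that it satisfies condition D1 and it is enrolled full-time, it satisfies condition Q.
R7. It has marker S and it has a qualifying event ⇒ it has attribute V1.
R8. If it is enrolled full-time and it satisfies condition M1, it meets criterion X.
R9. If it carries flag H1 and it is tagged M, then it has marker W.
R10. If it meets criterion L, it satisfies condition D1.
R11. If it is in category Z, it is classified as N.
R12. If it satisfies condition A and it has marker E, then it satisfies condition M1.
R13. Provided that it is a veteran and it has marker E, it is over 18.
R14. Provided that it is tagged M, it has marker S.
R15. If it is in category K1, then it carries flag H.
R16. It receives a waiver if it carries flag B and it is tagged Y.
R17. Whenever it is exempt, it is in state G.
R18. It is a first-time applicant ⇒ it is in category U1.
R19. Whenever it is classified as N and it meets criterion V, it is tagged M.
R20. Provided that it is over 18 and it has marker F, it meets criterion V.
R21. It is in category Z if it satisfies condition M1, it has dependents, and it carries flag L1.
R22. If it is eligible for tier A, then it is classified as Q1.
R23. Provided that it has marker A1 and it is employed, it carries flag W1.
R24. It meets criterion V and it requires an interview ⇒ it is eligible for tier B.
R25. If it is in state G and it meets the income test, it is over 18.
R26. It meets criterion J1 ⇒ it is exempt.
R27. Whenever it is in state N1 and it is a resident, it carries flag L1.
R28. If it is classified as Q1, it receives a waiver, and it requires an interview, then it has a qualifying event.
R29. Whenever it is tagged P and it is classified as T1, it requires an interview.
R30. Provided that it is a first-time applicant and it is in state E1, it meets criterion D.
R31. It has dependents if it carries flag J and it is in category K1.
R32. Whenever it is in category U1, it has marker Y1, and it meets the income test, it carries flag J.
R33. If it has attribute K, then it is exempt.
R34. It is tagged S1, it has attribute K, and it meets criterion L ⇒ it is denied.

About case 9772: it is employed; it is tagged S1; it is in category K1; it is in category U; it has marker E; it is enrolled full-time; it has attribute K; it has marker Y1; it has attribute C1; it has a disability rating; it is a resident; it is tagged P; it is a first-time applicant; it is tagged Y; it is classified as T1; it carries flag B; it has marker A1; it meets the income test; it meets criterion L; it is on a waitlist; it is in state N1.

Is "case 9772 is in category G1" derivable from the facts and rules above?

No

Forward chaining from the given facts derives: has marker F, satisfies condition D1, carries flag H, receives a waiver, is in category U1, carries flag W1, carries flag L1, requires an interview, carries flag J, is exempt, is denied, satisfies condition A, satisfies condition Q, satisfies condition M1, is in state G, is over 18, has dependents, is eligible for tier A, meets criterion X, meets criterion V, is in category Z, is classified as Q1, is eligible for tier B, has a qualifying event, is classified as N, is tagged M, has marker S, has attribute V1.
No rule has "it is in category G1" as its conclusion, and it is not among the given facts.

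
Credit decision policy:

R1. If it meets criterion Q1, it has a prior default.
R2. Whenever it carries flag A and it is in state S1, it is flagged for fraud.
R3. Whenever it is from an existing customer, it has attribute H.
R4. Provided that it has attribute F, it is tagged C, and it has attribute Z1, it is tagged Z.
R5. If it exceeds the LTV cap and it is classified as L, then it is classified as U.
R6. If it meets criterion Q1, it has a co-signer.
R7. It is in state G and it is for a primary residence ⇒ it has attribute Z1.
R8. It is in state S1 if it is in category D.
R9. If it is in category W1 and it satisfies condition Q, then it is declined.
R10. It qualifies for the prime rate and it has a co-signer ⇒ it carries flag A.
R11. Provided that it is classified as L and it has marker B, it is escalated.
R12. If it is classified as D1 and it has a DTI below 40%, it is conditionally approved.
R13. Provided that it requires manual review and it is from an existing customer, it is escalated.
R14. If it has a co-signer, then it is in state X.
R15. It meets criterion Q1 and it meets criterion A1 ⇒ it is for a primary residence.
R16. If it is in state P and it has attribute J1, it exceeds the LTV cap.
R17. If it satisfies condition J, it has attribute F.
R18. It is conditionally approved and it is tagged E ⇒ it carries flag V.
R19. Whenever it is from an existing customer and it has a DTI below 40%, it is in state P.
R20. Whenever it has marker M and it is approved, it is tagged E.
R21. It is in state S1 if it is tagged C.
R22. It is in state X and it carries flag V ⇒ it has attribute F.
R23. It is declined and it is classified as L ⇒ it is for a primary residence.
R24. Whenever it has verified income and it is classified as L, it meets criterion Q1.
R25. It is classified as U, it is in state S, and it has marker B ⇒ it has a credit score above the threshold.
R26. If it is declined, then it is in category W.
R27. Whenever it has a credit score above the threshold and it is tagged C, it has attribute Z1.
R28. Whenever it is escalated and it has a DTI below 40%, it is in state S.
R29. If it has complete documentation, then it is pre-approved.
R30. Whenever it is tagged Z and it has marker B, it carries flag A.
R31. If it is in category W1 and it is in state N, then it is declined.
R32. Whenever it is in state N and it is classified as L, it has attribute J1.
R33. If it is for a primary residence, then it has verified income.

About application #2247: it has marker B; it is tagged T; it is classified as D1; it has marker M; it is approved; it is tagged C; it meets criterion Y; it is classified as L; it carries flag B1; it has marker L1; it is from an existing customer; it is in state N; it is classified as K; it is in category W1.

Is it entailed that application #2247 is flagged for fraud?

No

Forward chaining from the given facts derives: has attribute H, is escalated, is tagged E, is in state S1, is declined, has attribute J1, is for a primary residence, is in category W, has verified income, meets criterion Q1, has a prior default, has a co-signer, is in state X.
The only rule concluding "it is flagged for fraud" is R2, which needs "it carries flag A"; that is never established.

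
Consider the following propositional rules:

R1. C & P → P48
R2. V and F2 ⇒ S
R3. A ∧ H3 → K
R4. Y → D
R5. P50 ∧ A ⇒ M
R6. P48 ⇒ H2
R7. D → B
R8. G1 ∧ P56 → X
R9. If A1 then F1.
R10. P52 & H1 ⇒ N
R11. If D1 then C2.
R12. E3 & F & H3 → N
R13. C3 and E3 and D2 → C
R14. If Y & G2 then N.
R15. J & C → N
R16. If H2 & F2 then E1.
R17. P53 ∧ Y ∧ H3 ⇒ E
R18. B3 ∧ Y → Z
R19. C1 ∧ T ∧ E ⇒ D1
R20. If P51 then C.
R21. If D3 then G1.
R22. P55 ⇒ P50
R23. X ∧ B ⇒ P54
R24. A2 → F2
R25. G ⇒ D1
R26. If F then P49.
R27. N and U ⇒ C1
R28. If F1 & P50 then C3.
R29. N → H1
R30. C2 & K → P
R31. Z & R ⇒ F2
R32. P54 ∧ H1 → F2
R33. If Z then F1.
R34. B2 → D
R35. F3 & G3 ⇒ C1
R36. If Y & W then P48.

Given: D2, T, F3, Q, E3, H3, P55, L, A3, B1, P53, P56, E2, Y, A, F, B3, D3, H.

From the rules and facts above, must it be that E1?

No

Forward chaining from the given facts derives: K, D, B, N, E, Z, G1, P50, P49, H1, F1, M, X, P54, C3, F2, C.
The only rule concluding E1 is R16, which needs H2; that is never established.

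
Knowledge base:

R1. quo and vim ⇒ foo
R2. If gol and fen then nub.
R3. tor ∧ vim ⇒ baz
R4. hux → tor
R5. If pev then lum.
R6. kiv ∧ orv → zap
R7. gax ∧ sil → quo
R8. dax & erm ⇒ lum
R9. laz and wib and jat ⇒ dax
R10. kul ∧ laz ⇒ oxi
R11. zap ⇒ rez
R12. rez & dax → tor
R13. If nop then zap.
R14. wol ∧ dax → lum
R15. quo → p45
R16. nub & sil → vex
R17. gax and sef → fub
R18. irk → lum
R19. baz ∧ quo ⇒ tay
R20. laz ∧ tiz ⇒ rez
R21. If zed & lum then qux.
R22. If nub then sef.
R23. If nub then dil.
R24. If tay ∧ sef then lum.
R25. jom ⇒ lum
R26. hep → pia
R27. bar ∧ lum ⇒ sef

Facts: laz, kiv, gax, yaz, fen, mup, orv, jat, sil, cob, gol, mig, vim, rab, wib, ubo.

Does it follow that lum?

Yes

nub  (by R2: gol, fen)
zap  (by R6: kiv, orv)
quo  (by R7: gax, sil)
dax  (by R9: laz, wib, jat)
rez  (by R11: zap)
tor  (by R12: rez, dax)
sef  (by R22: nub)
baz  (by R3: tor, vim)
tay  (by R19: baz, quo)
lum  (by R24: tay, sef)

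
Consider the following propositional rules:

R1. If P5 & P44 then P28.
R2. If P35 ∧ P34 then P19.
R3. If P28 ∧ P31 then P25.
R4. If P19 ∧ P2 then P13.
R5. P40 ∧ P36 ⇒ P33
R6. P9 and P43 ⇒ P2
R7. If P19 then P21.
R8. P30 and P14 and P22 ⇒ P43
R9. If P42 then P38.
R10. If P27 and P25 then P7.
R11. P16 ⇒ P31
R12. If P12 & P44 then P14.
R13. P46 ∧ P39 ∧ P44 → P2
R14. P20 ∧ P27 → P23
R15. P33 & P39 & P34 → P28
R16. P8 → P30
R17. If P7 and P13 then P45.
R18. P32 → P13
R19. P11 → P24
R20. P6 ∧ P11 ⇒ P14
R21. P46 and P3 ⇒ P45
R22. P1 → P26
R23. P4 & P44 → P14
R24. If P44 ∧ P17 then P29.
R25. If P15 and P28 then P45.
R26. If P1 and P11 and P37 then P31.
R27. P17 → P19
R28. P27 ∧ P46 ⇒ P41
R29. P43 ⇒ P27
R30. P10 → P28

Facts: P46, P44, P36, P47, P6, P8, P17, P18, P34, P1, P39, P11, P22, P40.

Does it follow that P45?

Forward chaining from the given facts derives: P33, P2, P28, P30, P24, P14, P26, P29, P19, P13, P21, P43, P27, P41.
Rules concluding P45: R17 needs P7; R21 needs P3; R25 needs P15 — none of these are established.

No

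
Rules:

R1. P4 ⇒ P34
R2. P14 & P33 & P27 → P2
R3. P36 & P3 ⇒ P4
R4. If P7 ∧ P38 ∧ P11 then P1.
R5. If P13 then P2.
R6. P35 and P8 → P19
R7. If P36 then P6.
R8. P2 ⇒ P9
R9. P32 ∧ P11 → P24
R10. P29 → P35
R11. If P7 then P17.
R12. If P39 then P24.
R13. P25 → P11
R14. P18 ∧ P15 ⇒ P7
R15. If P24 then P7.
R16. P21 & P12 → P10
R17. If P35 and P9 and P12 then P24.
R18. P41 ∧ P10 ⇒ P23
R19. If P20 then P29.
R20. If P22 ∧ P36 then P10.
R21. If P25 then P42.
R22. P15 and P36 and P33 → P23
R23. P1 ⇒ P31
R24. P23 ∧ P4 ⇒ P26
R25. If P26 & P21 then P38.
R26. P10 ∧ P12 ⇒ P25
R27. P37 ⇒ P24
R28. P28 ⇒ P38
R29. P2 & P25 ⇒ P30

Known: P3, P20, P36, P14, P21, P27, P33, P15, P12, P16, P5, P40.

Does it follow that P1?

P2  (by R2: P14, P33, P27)
P4  (by R3: P36, P3)
P9  (by R8: P2)
P10  (by R16: P21, P12)
P29  (by R19: P20)
P23  (by R22: P15, P36, P33)
P26  (by R24: P23, P4)
P38  (by R25: P26, P21)
P25  (by R26: P10, P12)
P35  (by R10: P29)
P11  (by R13: P25)
P24  (by R17: P35, P9, P12)
P7  (by R15: P24)
P1  (by R4: P7, P38, P11)

Yes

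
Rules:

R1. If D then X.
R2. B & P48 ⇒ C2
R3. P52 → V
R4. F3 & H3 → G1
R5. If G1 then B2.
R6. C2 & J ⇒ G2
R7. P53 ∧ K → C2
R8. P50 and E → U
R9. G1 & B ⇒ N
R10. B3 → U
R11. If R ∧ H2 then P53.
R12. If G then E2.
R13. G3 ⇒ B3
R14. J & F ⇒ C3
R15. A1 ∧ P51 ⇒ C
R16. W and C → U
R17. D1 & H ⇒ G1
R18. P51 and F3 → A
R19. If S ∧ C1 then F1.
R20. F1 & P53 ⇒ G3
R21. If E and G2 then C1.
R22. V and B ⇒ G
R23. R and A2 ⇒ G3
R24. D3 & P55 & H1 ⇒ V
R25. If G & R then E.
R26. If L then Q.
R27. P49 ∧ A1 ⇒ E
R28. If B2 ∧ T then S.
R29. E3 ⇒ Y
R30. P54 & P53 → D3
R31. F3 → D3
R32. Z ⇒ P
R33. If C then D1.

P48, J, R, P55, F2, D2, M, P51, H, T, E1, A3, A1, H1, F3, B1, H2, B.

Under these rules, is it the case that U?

Yes

C2  (by R2: B, P48)
G2  (by R6: C2, J)
P53  (by R11: R, H2)
C  (by R15: A1, P51)
D3  (by R31: F3)
D1  (by R33: C)
G1  (by R17: D1, H)
V  (by R24: D3, P55, H1)
B2  (by R5: G1)
G  (by R22: V, B)
E  (by R25: G, R)
S  (by R28: B2, T)
C1  (by R21: E, G2)
F1  (by R19: S, C1)
G3  (by R20: F1, P53)
B3  (by R13: G3)
U  (by R10: B3)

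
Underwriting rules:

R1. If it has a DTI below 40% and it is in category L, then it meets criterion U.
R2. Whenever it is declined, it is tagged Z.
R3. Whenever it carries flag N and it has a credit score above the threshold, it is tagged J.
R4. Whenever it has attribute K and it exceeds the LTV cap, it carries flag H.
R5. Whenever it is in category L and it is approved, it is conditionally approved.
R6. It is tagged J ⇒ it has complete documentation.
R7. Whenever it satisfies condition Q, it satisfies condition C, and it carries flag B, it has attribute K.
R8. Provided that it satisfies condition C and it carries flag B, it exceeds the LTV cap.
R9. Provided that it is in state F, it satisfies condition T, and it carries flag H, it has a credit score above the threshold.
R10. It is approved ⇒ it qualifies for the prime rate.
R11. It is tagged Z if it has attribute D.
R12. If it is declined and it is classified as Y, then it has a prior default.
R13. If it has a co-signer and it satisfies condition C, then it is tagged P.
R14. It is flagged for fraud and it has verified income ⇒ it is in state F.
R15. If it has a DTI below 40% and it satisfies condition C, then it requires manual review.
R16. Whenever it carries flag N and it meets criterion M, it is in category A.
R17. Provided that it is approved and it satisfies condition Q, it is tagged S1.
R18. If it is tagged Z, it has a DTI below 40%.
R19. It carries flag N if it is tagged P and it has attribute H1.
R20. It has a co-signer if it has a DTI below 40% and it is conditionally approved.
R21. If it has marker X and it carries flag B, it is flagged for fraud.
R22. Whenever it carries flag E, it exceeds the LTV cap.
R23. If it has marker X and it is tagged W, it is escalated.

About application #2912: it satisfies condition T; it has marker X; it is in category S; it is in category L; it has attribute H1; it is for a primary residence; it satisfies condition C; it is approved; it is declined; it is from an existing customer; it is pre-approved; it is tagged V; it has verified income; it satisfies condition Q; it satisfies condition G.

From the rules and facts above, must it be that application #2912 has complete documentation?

Forward chaining from the given facts derives: is tagged Z, is conditionally approved, qualifies for the prime rate, is tagged S1, has a DTI below 40%, has a co-signer, meets criterion U, is tagged P, requires manual review, carries flag N.
The only rule concluding "it has complete documentation" is R6, which needs "it is tagged J"; that is never established.

No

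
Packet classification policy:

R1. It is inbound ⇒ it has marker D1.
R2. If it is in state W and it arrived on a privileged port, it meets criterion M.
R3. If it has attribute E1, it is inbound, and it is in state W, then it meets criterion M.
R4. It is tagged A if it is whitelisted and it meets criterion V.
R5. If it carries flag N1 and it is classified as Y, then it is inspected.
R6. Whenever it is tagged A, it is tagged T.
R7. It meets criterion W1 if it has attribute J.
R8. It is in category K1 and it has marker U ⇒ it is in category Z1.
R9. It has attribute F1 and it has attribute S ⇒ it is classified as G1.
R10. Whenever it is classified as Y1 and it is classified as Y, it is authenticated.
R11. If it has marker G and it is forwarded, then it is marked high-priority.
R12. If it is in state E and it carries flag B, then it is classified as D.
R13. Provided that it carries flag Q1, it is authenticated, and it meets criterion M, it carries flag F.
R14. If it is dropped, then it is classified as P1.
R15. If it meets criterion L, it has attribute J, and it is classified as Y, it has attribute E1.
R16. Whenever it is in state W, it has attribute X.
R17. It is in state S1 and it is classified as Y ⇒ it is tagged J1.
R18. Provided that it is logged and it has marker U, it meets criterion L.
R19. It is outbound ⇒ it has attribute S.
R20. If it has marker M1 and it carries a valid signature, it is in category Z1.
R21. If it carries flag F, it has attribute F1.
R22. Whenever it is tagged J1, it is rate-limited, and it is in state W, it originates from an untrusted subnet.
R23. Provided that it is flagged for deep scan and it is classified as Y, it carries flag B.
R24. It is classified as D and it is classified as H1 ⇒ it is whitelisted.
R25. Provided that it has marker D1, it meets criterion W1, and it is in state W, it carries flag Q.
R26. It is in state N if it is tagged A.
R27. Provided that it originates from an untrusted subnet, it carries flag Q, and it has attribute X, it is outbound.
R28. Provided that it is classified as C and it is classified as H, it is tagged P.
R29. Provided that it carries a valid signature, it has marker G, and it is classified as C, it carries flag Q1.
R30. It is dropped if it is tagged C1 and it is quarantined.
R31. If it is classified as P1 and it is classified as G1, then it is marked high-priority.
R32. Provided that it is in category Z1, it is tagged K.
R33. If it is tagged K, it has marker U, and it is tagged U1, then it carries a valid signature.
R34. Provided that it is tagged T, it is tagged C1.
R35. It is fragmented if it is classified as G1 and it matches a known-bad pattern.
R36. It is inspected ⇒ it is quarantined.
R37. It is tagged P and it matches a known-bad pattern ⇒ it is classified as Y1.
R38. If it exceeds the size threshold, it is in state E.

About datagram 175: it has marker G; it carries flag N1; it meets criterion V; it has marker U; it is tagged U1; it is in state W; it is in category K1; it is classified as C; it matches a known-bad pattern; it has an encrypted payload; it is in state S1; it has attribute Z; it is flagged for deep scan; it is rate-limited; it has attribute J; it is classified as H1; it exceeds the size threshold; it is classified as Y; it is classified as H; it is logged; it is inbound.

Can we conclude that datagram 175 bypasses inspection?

No

Forward chaining from the given facts derives: has marker D1, is inspected, meets criterion W1, is in category Z1, has attribute X, is tagged J1, meets criterion L, originates from an untrusted subnet, carries flag B, carries flag Q, is outbound, is tagged P, is tagged K, carries a valid signature, is quarantined, is classified as Y1, is in state E, is authenticated, is classified as D, has attribute E1, has attribute S, is whitelisted, carries flag Q1, meets criterion M, is tagged A, is tagged T, carries flag F, has attribute F1, is in state N, is tagged C1, is classified as G1, is dropped, is fragmented, is classified as P1, is marked high-priority.
No rule has "it bypasses inspection" as its conclusion, and it is not among the given facts.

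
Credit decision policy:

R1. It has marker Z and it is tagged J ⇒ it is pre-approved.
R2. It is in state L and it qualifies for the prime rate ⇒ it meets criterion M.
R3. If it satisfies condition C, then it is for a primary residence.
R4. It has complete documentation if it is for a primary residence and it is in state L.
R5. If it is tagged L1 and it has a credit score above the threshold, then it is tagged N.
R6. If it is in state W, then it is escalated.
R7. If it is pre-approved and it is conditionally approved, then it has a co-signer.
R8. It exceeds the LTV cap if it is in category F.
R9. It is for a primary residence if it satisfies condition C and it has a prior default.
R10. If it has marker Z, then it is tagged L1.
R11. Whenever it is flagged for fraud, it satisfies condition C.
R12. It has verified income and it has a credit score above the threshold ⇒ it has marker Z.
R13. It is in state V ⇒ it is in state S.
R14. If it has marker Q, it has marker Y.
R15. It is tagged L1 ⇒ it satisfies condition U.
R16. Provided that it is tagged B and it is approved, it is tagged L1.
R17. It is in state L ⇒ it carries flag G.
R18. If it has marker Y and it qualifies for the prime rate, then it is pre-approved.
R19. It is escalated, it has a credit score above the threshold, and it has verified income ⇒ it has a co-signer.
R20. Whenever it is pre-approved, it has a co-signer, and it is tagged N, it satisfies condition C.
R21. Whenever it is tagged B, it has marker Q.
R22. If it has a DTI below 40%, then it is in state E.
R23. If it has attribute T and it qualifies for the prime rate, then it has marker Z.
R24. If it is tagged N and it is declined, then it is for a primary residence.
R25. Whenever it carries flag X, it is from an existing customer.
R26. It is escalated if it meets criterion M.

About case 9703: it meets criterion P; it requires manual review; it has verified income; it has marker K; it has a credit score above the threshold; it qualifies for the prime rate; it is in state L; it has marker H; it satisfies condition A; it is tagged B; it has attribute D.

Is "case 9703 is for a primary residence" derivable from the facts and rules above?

By R2 (it is in state L, it qualifies for the prime rate): it meets criterion M.
By R12 (it has verified income, it has a credit score above the threshold): it has marker Z.
By R21 (it is tagged B): it has marker Q.
By R26 (it meets criterion M): it is escalated.
By R10 (it has marker Z): it is tagged L1.
By R14 (it has marker Q): it has marker Y.
By R18 (it has marker Y, it qualifies for the prime rate): it is pre-approved.
By R19 (it is escalated, it has a credit score above the threshold, it has verified income): it has a co-signer.
By R5 (it is tagged L1, it has a credit score above the threshold): it is tagged N.
By R20 (it is pre-approved, it has a co-signer, it is tagged N): it satisfies condition C.
By R3 (it satisfies condition C): it is for a primary residence.

Yes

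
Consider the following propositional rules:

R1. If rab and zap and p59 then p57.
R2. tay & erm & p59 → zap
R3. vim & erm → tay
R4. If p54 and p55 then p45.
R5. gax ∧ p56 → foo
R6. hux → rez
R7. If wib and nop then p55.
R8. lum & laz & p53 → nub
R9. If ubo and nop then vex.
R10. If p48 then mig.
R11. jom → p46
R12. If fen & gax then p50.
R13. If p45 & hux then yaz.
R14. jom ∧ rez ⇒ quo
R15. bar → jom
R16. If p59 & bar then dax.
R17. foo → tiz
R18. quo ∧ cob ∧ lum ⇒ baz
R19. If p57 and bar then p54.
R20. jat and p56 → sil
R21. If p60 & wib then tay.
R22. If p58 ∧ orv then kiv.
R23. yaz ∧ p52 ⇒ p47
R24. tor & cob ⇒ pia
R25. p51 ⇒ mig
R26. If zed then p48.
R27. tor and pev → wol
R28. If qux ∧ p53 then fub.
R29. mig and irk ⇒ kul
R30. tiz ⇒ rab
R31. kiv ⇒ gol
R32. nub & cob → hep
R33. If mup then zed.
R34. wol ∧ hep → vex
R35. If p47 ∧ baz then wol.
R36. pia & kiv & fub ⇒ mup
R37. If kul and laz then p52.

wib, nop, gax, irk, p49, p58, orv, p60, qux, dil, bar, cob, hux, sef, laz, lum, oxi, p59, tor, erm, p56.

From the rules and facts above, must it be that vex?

No

Forward chaining from the given facts derives: foo, rez, p55, jom, dax, tiz, tay, kiv, pia, rab, gol, zap, p46, quo, baz, p57, p54, p45, yaz.
Rules concluding vex: R9 needs ubo; R34 needs wol — none of these are established.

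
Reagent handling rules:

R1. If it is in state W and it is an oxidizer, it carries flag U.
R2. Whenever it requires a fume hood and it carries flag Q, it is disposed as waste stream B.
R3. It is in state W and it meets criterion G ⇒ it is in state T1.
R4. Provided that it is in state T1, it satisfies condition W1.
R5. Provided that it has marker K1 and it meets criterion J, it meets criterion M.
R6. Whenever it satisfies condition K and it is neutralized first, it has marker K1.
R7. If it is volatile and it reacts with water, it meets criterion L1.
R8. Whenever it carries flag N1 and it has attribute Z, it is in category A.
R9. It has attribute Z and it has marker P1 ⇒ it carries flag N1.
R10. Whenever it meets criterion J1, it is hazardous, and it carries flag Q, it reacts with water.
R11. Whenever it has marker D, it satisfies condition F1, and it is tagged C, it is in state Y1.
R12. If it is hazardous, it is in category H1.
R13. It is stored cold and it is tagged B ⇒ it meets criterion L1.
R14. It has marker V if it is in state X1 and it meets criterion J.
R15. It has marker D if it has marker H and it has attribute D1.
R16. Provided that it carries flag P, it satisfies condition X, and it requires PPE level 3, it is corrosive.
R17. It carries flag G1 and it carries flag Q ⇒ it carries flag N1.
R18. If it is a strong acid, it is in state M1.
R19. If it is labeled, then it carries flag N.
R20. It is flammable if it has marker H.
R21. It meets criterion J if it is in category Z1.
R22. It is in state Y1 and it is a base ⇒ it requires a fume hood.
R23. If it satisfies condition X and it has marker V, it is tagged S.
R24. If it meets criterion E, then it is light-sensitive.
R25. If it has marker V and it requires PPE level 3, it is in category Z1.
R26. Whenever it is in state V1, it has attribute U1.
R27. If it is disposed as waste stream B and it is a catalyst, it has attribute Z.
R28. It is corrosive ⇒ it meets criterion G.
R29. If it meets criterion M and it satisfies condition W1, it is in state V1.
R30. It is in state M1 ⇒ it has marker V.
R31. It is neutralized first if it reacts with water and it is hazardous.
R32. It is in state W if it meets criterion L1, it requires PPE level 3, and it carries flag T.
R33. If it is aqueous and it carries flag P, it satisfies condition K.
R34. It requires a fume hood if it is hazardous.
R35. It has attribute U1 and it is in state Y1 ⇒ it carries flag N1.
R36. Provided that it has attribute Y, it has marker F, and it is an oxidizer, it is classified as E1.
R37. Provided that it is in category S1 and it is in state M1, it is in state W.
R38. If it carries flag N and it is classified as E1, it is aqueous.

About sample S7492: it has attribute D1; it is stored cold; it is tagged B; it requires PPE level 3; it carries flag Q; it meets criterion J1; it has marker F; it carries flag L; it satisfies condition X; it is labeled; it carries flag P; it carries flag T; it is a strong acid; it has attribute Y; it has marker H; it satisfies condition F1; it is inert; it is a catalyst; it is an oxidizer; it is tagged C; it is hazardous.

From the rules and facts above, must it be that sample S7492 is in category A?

By R10 (it meets criterion J1, it is hazardous, it carries flag Q): it reacts with water.
By R13 (it is stored cold, it is tagged B): it meets criterion L1.
By R15 (it has marker H, it has attribute D1): it has marker D.
By R16 (it carries flag P, it satisfies condition X, it requires PPE level 3): it is corrosive.
By R18 (it is a strong acid): it is in state M1.
By R19 (it is labeled): it carries flag N.
By R28 (it is corrosive): it meets criterion G.
By R30 (it is in state M1): it has marker V.
By R31 (it reacts with water, it is hazardous): it is neutralized first.
By R32 (it meets criterion L1, it requires PPE level 3, it carries flag T): it is in state W.
By R34 (it is hazardous): it requires a fume hood.
By R36 (it has attribute Y, it has marker F, it is an oxidizer): it is classified as E1.
By R38 (it carries flag N, it is classified as E1): it is aqueous.
By R2 (it requires a fume hood, it carries flag Q): it is disposed as waste stream B.
By R3 (it is in state W, it meets criterion G): it is in state T1.
By R4 (it is in state T1): it satisfies condition W1.
By R11 (it has marker D, it satisfies condition F1, it is tagged C): it is in state Y1.
By R25 (it has marker V, it requires PPE level 3): it is in category Z1.
By R27 (it is disposed as waste stream B, it is a catalyst): it has attribute Z.
By R33 (it is aqueous, it carries flag P): it satisfies condition K.
By R6 (it satisfies condition K, it is neutralized first): it has marker K1.
By R21 (it is in category Z1): it meets criterion J.
By R5 (it has marker K1, it meets criterion J): it meets criterion M.
By R29 (it meets criterion M, it satisfies condition W1): it is in state V1.
By R26 (it is in state V1): it has attribute U1.
By R35 (it has attribute U1, it is in state Y1): it carries flag N1.
By R8 (it carries flag N1, it has attribute Z): it is in category A.

Yes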